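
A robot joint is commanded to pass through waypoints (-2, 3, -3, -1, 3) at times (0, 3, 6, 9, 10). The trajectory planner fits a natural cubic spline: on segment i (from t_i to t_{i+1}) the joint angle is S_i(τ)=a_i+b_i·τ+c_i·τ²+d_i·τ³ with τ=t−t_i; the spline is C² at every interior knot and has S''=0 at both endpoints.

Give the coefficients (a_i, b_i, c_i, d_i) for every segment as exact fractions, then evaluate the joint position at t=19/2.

Δ: Δ0=5/3, Δ1=-2, Δ2=2/3, Δ3=4
row 1: diag=12, rhs=-22; c'=1/4, d'=-11/6
row 2: denom=12−3·1/4=45/4; d'=(16−3·-11/6)/(45/4)=86/45
row 3: denom=8−3·4/15=36/5; d'=(20−3·86/45)/(36/5)=107/54
back: M3=107/54
back: M2=86/45−4/15·107/54=112/81
back: M1=-11/6−1/4·112/81=-353/162
M: M0=0, M1=-353/162, M2=112/81, M3=107/54, M4=0
seg 0: a=-2, c=M0/2=0, d=(M1−M0)/(6·3)=-353/2916, b=Δ0−h0·(2M0+M1)/6=893/324
seg 1: a=3, c=M1/2=-353/324, d=(M2−M1)/(6·3)=577/2916, b=Δ1−h1·(2M1+M2)/6=-83/162
seg 2: a=-3, c=M2/2=56/81, d=(M3−M2)/(6·3)=97/2916, b=Δ2−h2·(2M2+M3)/6=-553/324
seg 3: a=-1, c=M3/2=107/108, d=(M4−M3)/(6·1)=-107/324, b=Δ3−h3·(2M3+M4)/6=541/162
t_q=19/2 → seg 3, τ=1/2; S=-1+541/162·τ+107/108·τ²+-107/324·τ³=757/864

  seg 0: a=-2 b=893/324 c=0 d=-353/2916
  seg 1: a=3 b=-83/162 c=-353/324 d=577/2916
  seg 2: a=-3 b=-553/324 c=56/81 d=97/2916
  seg 3: a=-1 b=541/162 c=107/108 d=-107/324
S(19/2) = 757/864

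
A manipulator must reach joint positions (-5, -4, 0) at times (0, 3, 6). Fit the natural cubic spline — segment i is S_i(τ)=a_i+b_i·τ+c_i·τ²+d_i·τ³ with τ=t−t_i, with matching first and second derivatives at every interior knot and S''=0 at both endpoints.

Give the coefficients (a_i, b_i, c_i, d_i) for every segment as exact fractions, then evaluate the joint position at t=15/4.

Δ: Δ0=1/3, Δ1=4/3
row 1: diag=12, rhs=6; c'=1/4, d'=1/2
back: M1=1/2
M: M0=0, M1=1/2, M2=0
seg 0: a=-5, c=M0/2=0, d=(M1−M0)/(6·3)=1/36, b=Δ0−h0·(2M0+M1)/6=1/12
seg 1: a=-4, c=M1/2=1/4, d=(M2−M1)/(6·3)=-1/36, b=Δ1−h1·(2M1+M2)/6=5/6
t_q=15/4 → seg 1, τ=3/4; S=-4+5/6·τ+1/4·τ²+-1/36·τ³=-831/256

  seg 0: a=-5 b=1/12 c=0 d=1/36
  seg 1: a=-4 b=5/6 c=1/4 d=-1/36
S(15/4) = -831/256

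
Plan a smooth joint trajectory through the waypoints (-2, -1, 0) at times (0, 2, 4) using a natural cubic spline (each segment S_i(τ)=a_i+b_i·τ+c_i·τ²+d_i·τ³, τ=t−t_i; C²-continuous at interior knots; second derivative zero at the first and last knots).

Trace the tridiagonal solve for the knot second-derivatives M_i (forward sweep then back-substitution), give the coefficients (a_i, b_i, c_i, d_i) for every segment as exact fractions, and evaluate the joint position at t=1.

  seg 0: a=-2 b=1/2 c=0 d=0
  seg 1: a=-1 b=1/2 c=0 d=0
S(1) = -3/2

Δ: Δ0=1/2, Δ1=1/2
row 1: diag=8, rhs=0; c'=1/4, d'=0
back: M1=0
M: M0=0, M1=0, M2=0
seg 0: a=-2, c=M0/2=0, d=(M1−M0)/(6·2)=0, b=Δ0−h0·(2M0+M1)/6=1/2
seg 1: a=-1, c=M1/2=0, d=(M2−M1)/(6·2)=0, b=Δ1−h1·(2M1+M2)/6=1/2
t_q=1 → seg 0, τ=1; S=-2+1/2·τ+0·τ²+0·τ³=-3/2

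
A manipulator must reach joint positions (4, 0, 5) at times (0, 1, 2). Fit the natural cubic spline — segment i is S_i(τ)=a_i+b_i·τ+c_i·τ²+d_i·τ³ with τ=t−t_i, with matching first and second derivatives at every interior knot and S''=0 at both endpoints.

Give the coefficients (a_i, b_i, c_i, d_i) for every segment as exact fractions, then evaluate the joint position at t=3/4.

Δ: Δ0=-4, Δ1=5
row 1: diag=4, rhs=54; c'=1/4, d'=27/2
back: M1=27/2
M: M0=0, M1=27/2, M2=0
seg 0: a=4, c=M0/2=0, d=(M1−M0)/(6·1)=9/4, b=Δ0−h0·(2M0+M1)/6=-25/4
seg 1: a=0, c=M1/2=27/4, d=(M2−M1)/(6·1)=-9/4, b=Δ1−h1·(2M1+M2)/6=1/2
t_q=3/4 → seg 0, τ=3/4; S=4+-25/4·τ+0·τ²+9/4·τ³=67/256

  seg 0: a=4 b=-25/4 c=0 d=9/4
  seg 1: a=0 b=1/2 c=27/4 d=-9/4
S(3/4) = 67/256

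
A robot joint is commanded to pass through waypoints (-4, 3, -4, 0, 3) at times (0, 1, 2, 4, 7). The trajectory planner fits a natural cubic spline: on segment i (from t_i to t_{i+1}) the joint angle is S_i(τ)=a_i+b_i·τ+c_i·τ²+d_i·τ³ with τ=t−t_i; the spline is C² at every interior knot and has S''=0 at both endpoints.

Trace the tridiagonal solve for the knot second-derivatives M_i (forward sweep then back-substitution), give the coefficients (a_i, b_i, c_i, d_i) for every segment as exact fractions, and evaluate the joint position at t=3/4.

  seg 0: a=-4 b=1187/107 c=0 d=-438/107
  seg 1: a=3 b=-127/107 c=-1314/107 d=692/107
  seg 2: a=-4 b=-679/107 c=762/107 d=-631/428
  seg 3: a=0 b=476/107 c=-369/214 d=41/214
S(3/4) = 8879/3424

Δ: Δ0=7, Δ1=-7, Δ2=2, Δ3=1
row 1: diag=4, rhs=-84; c'=1/4, d'=-21
row 2: denom=6−1·1/4=23/4; d'=(54−1·-21)/(23/4)=300/23
row 3: denom=10−2·8/23=214/23; d'=(-6−2·300/23)/(214/23)=-369/107
back: M3=-369/107
back: M2=300/23−8/23·-369/107=1524/107
back: M1=-21−1/4·1524/107=-2628/107
M: M0=0, M1=-2628/107, M2=1524/107, M3=-369/107, M4=0
seg 0: a=-4, c=M0/2=0, d=(M1−M0)/(6·1)=-438/107, b=Δ0−h0·(2M0+M1)/6=1187/107
seg 1: a=3, c=M1/2=-1314/107, d=(M2−M1)/(6·1)=692/107, b=Δ1−h1·(2M1+M2)/6=-127/107
seg 2: a=-4, c=M2/2=762/107, d=(M3−M2)/(6·2)=-631/428, b=Δ2−h2·(2M2+M3)/6=-679/107
seg 3: a=0, c=M3/2=-369/214, d=(M4−M3)/(6·3)=41/214, b=Δ3−h3·(2M3+M4)/6=476/107
t_q=3/4 → seg 0, τ=3/4; S=-4+1187/107·τ+0·τ²+-438/107·τ³=8879/3424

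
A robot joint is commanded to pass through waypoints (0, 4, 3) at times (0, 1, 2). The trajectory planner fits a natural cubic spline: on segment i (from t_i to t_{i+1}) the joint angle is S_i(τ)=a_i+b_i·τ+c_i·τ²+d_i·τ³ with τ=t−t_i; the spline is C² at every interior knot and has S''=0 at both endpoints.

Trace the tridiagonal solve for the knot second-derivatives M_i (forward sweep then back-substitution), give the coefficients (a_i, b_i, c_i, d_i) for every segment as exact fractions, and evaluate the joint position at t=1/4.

Δ: Δ0=4, Δ1=-1
row 1: diag=4, rhs=-30; c'=1/4, d'=-15/2
back: M1=-15/2
M: M0=0, M1=-15/2, M2=0
seg 0: a=0, c=M0/2=0, d=(M1−M0)/(6·1)=-5/4, b=Δ0−h0·(2M0+M1)/6=21/4
seg 1: a=4, c=M1/2=-15/4, d=(M2−M1)/(6·1)=5/4, b=Δ1−h1·(2M1+M2)/6=3/2
t_q=1/4 → seg 0, τ=1/4; S=0+21/4·τ+0·τ²+-5/4·τ³=331/256

  seg 0: a=0 b=21/4 c=0 d=-5/4
  seg 1: a=4 b=3/2 c=-15/4 d=5/4
S(1/4) = 331/256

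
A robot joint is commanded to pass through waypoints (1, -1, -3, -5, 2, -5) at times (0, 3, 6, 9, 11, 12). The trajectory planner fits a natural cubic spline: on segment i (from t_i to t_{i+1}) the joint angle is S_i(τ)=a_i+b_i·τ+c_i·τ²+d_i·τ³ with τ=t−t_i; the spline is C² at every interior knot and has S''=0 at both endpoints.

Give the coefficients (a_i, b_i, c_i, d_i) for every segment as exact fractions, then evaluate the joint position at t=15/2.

Δ: Δ0=-2/3, Δ1=-2/3, Δ2=-2/3, Δ3=7/2, Δ4=-7
row 1: diag=12, rhs=0; c'=1/4, d'=0
row 2: denom=12−3·1/4=45/4; d'=(0−3·0)/(45/4)=0
row 3: denom=10−3·4/15=46/5; d'=(25−3·0)/(46/5)=125/46
row 4: denom=6−2·5/23=128/23; d'=(-63−2·125/46)/(128/23)=-787/64
back: M4=-787/64
back: M3=125/46−5/23·-787/64=345/64
back: M2=0−4/15·345/64=-23/16
back: M1=0−1/4·-23/16=23/64
M: M0=0, M1=23/64, M2=-23/16, M3=345/64, M4=-787/64, M5=0
seg 0: a=1, c=M0/2=0, d=(M1−M0)/(6·3)=23/1152, b=Δ0−h0·(2M0+M1)/6=-325/384
seg 1: a=-1, c=M1/2=23/128, d=(M2−M1)/(6·3)=-115/1152, b=Δ1−h1·(2M1+M2)/6=-59/192
seg 2: a=-3, c=M2/2=-23/32, d=(M3−M2)/(6·3)=437/1152, b=Δ2−h2·(2M2+M3)/6=-739/384
seg 3: a=-5, c=M3/2=345/128, d=(M4−M3)/(6·2)=-283/192, b=Δ3−h3·(2M3+M4)/6=769/192
seg 4: a=2, c=M4/2=-787/128, d=(M5−M4)/(6·1)=787/384, b=Δ4−h4·(2M4+M5)/6=-557/192
t_q=15/2 → seg 2, τ=3/2; S=-3+-739/384·τ+-23/32·τ²+437/1152·τ³=-6373/1024

  seg 0: a=1 b=-325/384 c=0 d=23/1152
  seg 1: a=-1 b=-59/192 c=23/128 d=-115/1152
  seg 2: a=-3 b=-739/384 c=-23/32 d=437/1152
  seg 3: a=-5 b=769/192 c=345/128 d=-283/192
  seg 4: a=2 b=-557/192 c=-787/128 d=787/384
S(15/2) = -6373/1024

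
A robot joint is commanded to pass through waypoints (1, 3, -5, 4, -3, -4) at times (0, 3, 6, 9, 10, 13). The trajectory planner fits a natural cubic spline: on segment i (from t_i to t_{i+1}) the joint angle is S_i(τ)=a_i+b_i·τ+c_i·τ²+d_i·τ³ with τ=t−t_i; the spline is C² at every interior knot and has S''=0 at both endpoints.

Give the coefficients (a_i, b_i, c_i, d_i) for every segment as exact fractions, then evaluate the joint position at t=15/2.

Δ: Δ0=2/3, Δ1=-8/3, Δ2=3, Δ3=-7, Δ4=-1/3
row 1: diag=12, rhs=-20; c'=1/4, d'=-5/3
row 2: denom=12−3·1/4=45/4; d'=(34−3·-5/3)/(45/4)=52/15
row 3: denom=8−3·4/15=36/5; d'=(-60−3·52/15)/(36/5)=-88/9
row 4: denom=8−1·5/36=283/36; d'=(40−1·-88/9)/(283/36)=1792/283
back: M4=1792/283
back: M3=-88/9−5/36·1792/283=-3016/283
back: M2=52/15−4/15·-3016/283=5356/849
back: M1=-5/3−1/4·5356/849=-918/283
M: M0=0, M1=-918/283, M2=5356/849, M3=-3016/283, M4=1792/283, M5=0
seg 0: a=1, c=M0/2=0, d=(M1−M0)/(6·3)=-51/283, b=Δ0−h0·(2M0+M1)/6=1943/849
seg 1: a=3, c=M1/2=-459/283, d=(M2−M1)/(6·3)=4055/7641, b=Δ1−h1·(2M1+M2)/6=-2188/849
seg 2: a=-5, c=M2/2=2678/849, d=(M3−M2)/(6·3)=-7202/7641, b=Δ2−h2·(2M2+M3)/6=1715/849
seg 3: a=4, c=M3/2=-1508/283, d=(M4−M3)/(6·1)=2404/849, b=Δ3−h3·(2M3+M4)/6=-3823/849
seg 4: a=-3, c=M4/2=896/283, d=(M5−M4)/(6·3)=-896/2547, b=Δ4−h4·(2M4+M5)/6=-5659/849
t_q=15/2 → seg 2, τ=3/2; S=-5+1715/849·τ+2678/849·τ²+-7202/7641·τ³=2203/1132

  seg 0: a=1 b=1943/849 c=0 d=-51/283
  seg 1: a=3 b=-2188/849 c=-459/283 d=4055/7641
  seg 2: a=-5 b=1715/849 c=2678/849 d=-7202/7641
  seg 3: a=4 b=-3823/849 c=-1508/283 d=2404/849
  seg 4: a=-3 b=-5659/849 c=896/283 d=-896/2547
S(15/2) = 2203/1132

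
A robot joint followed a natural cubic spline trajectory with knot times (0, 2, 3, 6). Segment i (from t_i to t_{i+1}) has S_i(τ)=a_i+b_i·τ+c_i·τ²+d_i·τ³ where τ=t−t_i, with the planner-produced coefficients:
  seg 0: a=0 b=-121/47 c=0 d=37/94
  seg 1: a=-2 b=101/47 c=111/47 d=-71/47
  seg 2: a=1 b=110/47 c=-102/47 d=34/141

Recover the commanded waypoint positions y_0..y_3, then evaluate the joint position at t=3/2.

y_0 = S_0(0) = a_0 = 0
y_1 = S_1(0) = a_1 = -2
y_2 = S_2(0) = a_2 = 1
y_3 = S_2(3) = -5
t_q=3/2 is in segment 0 (τ=3/2); S_0(τ)=-1905/752

y_0=0 y_1=-2 y_2=1 y_3=-5
S(3/2) = -1905/752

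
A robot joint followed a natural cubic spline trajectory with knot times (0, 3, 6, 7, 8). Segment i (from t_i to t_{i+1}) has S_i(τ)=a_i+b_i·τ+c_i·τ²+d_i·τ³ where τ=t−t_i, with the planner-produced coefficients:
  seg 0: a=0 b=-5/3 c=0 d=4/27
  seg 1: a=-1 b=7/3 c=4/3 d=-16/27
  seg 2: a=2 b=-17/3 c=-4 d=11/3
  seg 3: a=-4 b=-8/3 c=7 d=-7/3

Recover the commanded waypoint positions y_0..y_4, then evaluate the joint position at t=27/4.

y_0 = S_0(0) = a_0 = 0
y_1 = S_1(0) = a_1 = -1
y_2 = S_2(0) = a_2 = 2
y_3 = S_3(0) = a_3 = -4
y_4 = S_3(1) = -2
t_q=27/4 is in segment 2 (τ=3/4); S_2(τ)=-189/64

y_0=0 y_1=-1 y_2=2 y_3=-4 y_4=-2
S(27/4) = -189/64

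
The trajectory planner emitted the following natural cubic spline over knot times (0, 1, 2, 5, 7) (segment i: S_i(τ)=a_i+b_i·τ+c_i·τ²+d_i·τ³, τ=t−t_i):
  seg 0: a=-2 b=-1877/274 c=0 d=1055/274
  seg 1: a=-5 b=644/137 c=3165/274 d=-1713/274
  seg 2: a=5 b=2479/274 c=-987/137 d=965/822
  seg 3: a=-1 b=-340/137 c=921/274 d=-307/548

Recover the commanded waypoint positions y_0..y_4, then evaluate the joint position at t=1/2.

y_0=-2 y_1=-5 y_2=5 y_3=-1 y_4=3
S(1/2) = -10837/2192

y_0 = S_0(0) = a_0 = -2
y_1 = S_1(0) = a_1 = -5
y_2 = S_2(0) = a_2 = 5
y_3 = S_3(0) = a_3 = -1
y_4 = S_3(2) = 3
t_q=1/2 is in segment 0 (τ=1/2); S_0(τ)=-10837/2192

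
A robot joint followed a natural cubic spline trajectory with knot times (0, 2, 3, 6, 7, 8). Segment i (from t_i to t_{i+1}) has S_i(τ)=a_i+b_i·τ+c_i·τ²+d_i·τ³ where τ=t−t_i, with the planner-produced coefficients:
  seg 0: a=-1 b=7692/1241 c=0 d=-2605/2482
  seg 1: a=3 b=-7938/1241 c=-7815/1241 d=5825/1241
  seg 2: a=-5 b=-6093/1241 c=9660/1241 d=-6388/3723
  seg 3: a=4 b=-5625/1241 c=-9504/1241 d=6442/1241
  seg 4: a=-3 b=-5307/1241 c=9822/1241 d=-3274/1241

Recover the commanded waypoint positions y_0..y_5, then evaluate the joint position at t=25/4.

y_0 = S_0(0) = a_0 = -1
y_1 = S_1(0) = a_1 = 3
y_2 = S_2(0) = a_2 = -5
y_3 = S_3(0) = a_3 = 4
y_4 = S_4(0) = a_4 = -3
y_5 = S_4(1) = -2
t_q=25/4 is in segment 3 (τ=1/4); S_3(τ)=98061/39712

y_0=-1 y_1=3 y_2=-5 y_3=4 y_4=-3 y_5=-2
S(25/4) = 98061/39712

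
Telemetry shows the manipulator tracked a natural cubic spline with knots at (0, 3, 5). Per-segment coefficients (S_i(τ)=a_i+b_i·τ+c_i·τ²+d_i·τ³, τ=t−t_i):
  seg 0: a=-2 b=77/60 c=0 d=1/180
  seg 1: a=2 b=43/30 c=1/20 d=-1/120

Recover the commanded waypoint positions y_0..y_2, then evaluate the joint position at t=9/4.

y_0 = S_0(0) = a_0 = -2
y_1 = S_1(0) = a_1 = 2
y_2 = S_1(2) = 5
t_q=9/4 is in segment 0 (τ=9/4); S_0(τ)=1217/1280

y_0=-2 y_1=2 y_2=5
S(9/4) = 1217/1280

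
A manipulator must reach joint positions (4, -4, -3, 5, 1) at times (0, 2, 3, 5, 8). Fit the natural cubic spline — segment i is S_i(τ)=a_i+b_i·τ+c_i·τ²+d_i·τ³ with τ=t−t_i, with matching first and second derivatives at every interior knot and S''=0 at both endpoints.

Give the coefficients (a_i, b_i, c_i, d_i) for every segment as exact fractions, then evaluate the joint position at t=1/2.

  seg 0: a=4 b=-2674/489 c=0 d=359/978
  seg 1: a=-4 b=-520/489 c=359/163 d=-68/489
  seg 2: a=-3 b=1430/489 c=291/163 d=-305/489
  seg 3: a=5 b=1262/489 c=-319/163 d=319/1467
S(1/2) = 3421/2608

Δ: Δ0=-4, Δ1=1, Δ2=4, Δ3=-4/3
row 1: diag=6, rhs=30; c'=1/6, d'=5
row 2: denom=6−1·1/6=35/6; d'=(18−1·5)/(35/6)=78/35
row 3: denom=10−2·12/35=326/35; d'=(-32−2·78/35)/(326/35)=-638/163
back: M3=-638/163
back: M2=78/35−12/35·-638/163=582/163
back: M1=5−1/6·582/163=718/163
M: M0=0, M1=718/163, M2=582/163, M3=-638/163, M4=0
seg 0: a=4, c=M0/2=0, d=(M1−M0)/(6·2)=359/978, b=Δ0−h0·(2M0+M1)/6=-2674/489
seg 1: a=-4, c=M1/2=359/163, d=(M2−M1)/(6·1)=-68/489, b=Δ1−h1·(2M1+M2)/6=-520/489
seg 2: a=-3, c=M2/2=291/163, d=(M3−M2)/(6·2)=-305/489, b=Δ2−h2·(2M2+M3)/6=1430/489
seg 3: a=5, c=M3/2=-319/163, d=(M4−M3)/(6·3)=319/1467, b=Δ3−h3·(2M3+M4)/6=1262/489
t_q=1/2 → seg 0, τ=1/2; S=4+-2674/489·τ+0·τ²+359/978·τ³=3421/2608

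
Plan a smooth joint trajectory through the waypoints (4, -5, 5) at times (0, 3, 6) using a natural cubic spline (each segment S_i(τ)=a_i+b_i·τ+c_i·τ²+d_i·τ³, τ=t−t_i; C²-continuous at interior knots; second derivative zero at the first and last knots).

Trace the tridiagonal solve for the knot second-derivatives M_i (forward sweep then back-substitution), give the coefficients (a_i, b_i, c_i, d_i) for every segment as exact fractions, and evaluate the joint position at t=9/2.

  seg 0: a=4 b=-55/12 c=0 d=19/108
  seg 1: a=-5 b=1/6 c=19/12 d=-19/108
S(9/2) = -57/32

Δ: Δ0=-3, Δ1=10/3
row 1: diag=12, rhs=38; c'=1/4, d'=19/6
back: M1=19/6
M: M0=0, M1=19/6, M2=0
seg 0: a=4, c=M0/2=0, d=(M1−M0)/(6·3)=19/108, b=Δ0−h0·(2M0+M1)/6=-55/12
seg 1: a=-5, c=M1/2=19/12, d=(M2−M1)/(6·3)=-19/108, b=Δ1−h1·(2M1+M2)/6=1/6
t_q=9/2 → seg 1, τ=3/2; S=-5+1/6·τ+19/12·τ²+-19/108·τ³=-57/32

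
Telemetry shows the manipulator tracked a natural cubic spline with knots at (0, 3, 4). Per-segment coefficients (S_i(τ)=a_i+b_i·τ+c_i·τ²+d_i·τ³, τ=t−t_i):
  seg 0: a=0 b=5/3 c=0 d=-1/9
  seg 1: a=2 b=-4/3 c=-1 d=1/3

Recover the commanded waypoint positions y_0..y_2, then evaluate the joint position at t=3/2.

y_0 = S_0(0) = a_0 = 0
y_1 = S_1(0) = a_1 = 2
y_2 = S_1(1) = 0
t_q=3/2 is in segment 0 (τ=3/2); S_0(τ)=17/8

y_0=0 y_1=2 y_2=0
S(3/2) = 17/8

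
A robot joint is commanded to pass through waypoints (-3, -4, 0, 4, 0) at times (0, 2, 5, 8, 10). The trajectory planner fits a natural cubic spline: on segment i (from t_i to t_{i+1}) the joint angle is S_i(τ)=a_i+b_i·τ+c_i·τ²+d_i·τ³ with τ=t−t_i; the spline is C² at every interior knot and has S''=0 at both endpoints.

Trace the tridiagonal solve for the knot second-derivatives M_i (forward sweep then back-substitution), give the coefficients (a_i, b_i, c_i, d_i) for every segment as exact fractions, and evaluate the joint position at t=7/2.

Δ: Δ0=-1/2, Δ1=4/3, Δ2=4/3, Δ3=-2
row 1: diag=10, rhs=11; c'=3/10, d'=11/10
row 2: denom=12−3·3/10=111/10; d'=(0−3·11/10)/(111/10)=-11/37
row 3: denom=10−3·10/37=340/37; d'=(-20−3·-11/37)/(340/37)=-707/340
back: M3=-707/340
back: M2=-11/37−10/37·-707/340=9/34
back: M1=11/10−3/10·9/34=347/340
M: M0=0, M1=347/340, M2=9/34, M3=-707/340, M4=0
seg 0: a=-3, c=M0/2=0, d=(M1−M0)/(6·2)=347/4080, b=Δ0−h0·(2M0+M1)/6=-857/1020
seg 1: a=-4, c=M1/2=347/680, d=(M2−M1)/(6·3)=-257/6120, b=Δ1−h1·(2M1+M2)/6=46/255
seg 2: a=0, c=M2/2=9/68, d=(M3−M2)/(6·3)=-797/6120, b=Δ2−h2·(2M2+M3)/6=253/120
seg 3: a=4, c=M3/2=-707/680, d=(M4−M3)/(6·2)=707/4080, b=Δ3−h3·(2M3+M4)/6=-313/510
t_q=7/2 → seg 1, τ=3/2; S=-4+46/255·τ+347/680·τ²+-257/6120·τ³=-14813/5440

  seg 0: a=-3 b=-857/1020 c=0 d=347/4080
  seg 1: a=-4 b=46/255 c=347/680 d=-257/6120
  seg 2: a=0 b=253/120 c=9/68 d=-797/6120
  seg 3: a=4 b=-313/510 c=-707/680 d=707/4080
S(7/2) = -14813/5440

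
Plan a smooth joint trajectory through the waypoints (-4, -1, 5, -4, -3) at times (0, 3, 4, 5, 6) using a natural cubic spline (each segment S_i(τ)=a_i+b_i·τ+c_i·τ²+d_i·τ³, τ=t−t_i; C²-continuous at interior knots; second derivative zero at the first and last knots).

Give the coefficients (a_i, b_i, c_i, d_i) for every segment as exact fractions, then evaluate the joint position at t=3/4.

Δ: Δ0=1, Δ1=6, Δ2=-9, Δ3=1
row 1: diag=8, rhs=30; c'=1/8, d'=15/4
row 2: denom=4−1·1/8=31/8; d'=(-90−1·15/4)/(31/8)=-750/31
row 3: denom=4−1·8/31=116/31; d'=(60−1·-750/31)/(116/31)=45/2
back: M3=45/2
back: M2=-750/31−8/31·45/2=-30
back: M1=15/4−1/8·-30=15/2
M: M0=0, M1=15/2, M2=-30, M3=45/2, M4=0
seg 0: a=-4, c=M0/2=0, d=(M1−M0)/(6·3)=5/12, b=Δ0−h0·(2M0+M1)/6=-11/4
seg 1: a=-1, c=M1/2=15/4, d=(M2−M1)/(6·1)=-25/4, b=Δ1−h1·(2M1+M2)/6=17/2
seg 2: a=5, c=M2/2=-15, d=(M3−M2)/(6·1)=35/4, b=Δ2−h2·(2M2+M3)/6=-11/4
seg 3: a=-4, c=M3/2=45/4, d=(M4−M3)/(6·1)=-15/4, b=Δ3−h3·(2M3+M4)/6=-13/2
t_q=3/4 → seg 0, τ=3/4; S=-4+-11/4·τ+0·τ²+5/12·τ³=-1507/256

  seg 0: a=-4 b=-11/4 c=0 d=5/12
  seg 1: a=-1 b=17/2 c=15/4 d=-25/4
  seg 2: a=5 b=-11/4 c=-15 d=35/4
  seg 3: a=-4 b=-13/2 c=45/4 d=-15/4
S(3/4) = -1507/256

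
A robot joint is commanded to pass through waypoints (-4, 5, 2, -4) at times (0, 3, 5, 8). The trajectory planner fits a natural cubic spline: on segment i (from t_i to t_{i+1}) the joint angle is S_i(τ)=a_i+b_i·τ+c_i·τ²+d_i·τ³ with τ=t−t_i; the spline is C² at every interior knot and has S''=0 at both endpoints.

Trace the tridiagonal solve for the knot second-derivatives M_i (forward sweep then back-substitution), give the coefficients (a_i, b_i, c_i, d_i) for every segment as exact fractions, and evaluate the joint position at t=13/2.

Δ: Δ0=3, Δ1=-3/2, Δ2=-2
row 1: diag=10, rhs=-27; c'=1/5, d'=-27/10
row 2: denom=10−2·1/5=48/5; d'=(-3−2·-27/10)/(48/5)=1/4
back: M2=1/4
back: M1=-27/10−1/5·1/4=-11/4
M: M0=0, M1=-11/4, M2=1/4, M3=0
seg 0: a=-4, c=M0/2=0, d=(M1−M0)/(6·3)=-11/72, b=Δ0−h0·(2M0+M1)/6=35/8
seg 1: a=5, c=M1/2=-11/8, d=(M2−M1)/(6·2)=1/4, b=Δ1−h1·(2M1+M2)/6=1/4
seg 2: a=2, c=M2/2=1/8, d=(M3−M2)/(6·3)=-1/72, b=Δ2−h2·(2M2+M3)/6=-9/4
t_q=13/2 → seg 2, τ=3/2; S=2+-9/4·τ+1/8·τ²+-1/72·τ³=-73/64

  seg 0: a=-4 b=35/8 c=0 d=-11/72
  seg 1: a=5 b=1/4 c=-11/8 d=1/4
  seg 2: a=2 b=-9/4 c=1/8 d=-1/72
S(13/2) = -73/64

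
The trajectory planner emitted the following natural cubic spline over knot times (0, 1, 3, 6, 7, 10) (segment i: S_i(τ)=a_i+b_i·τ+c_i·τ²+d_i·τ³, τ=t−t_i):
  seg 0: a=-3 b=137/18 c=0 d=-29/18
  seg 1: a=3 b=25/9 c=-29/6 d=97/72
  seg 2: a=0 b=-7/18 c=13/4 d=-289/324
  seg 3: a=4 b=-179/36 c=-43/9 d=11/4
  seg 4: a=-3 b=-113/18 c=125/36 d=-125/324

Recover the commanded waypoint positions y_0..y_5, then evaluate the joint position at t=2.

y_0 = S_0(0) = a_0 = -3
y_1 = S_1(0) = a_1 = 3
y_2 = S_2(0) = a_2 = 0
y_3 = S_3(0) = a_3 = 4
y_4 = S_4(0) = a_4 = -3
y_5 = S_4(3) = -1
t_q=2 is in segment 1 (τ=1); S_1(τ)=55/24

y_0=-3 y_1=3 y_2=0 y_3=4 y_4=-3 y_5=-1
S(2) = 55/24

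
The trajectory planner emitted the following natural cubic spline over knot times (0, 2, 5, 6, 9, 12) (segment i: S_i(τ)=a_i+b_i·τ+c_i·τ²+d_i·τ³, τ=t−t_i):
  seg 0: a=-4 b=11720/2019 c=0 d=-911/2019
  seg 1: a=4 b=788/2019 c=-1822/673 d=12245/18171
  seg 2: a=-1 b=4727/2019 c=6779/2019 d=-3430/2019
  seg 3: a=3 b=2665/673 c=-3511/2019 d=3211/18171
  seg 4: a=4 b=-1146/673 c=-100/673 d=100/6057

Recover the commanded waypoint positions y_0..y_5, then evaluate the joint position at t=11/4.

y_0 = S_0(0) = a_0 = -4
y_1 = S_1(0) = a_1 = 4
y_2 = S_2(0) = a_2 = -1
y_3 = S_3(0) = a_3 = 3
y_4 = S_4(0) = a_4 = 4
y_5 = S_4(3) = -2
t_q=11/4 is in segment 1 (τ=3/4); S_1(τ)=131549/43072

y_0=-4 y_1=4 y_2=-1 y_3=3 y_4=4 y_5=-2
S(11/4) = 131549/43072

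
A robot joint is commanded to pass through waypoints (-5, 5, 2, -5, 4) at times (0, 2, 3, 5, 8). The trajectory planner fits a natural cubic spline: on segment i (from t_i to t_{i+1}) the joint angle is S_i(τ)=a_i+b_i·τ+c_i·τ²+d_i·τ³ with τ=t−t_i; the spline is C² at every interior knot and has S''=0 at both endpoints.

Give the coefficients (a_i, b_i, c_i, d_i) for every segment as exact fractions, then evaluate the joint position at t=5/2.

  seg 0: a=-5 b=1245/163 c=0 d=-215/326
  seg 1: a=5 b=-45/163 c=-645/163 d=201/163
  seg 2: a=2 b=-732/163 c=-42/163 d=491/1304
  seg 3: a=-5 b=-327/326 c=1305/652 d=-145/652
S(5/2) = 5251/1304

Δ: Δ0=5, Δ1=-3, Δ2=-7/2, Δ3=3
row 1: diag=6, rhs=-48; c'=1/6, d'=-8
row 2: denom=6−1·1/6=35/6; d'=(-3−1·-8)/(35/6)=6/7
row 3: denom=10−2·12/35=326/35; d'=(39−2·6/7)/(326/35)=1305/326
back: M3=1305/326
back: M2=6/7−12/35·1305/326=-84/163
back: M1=-8−1/6·-84/163=-1290/163
M: M0=0, M1=-1290/163, M2=-84/163, M3=1305/326, M4=0
seg 0: a=-5, c=M0/2=0, d=(M1−M0)/(6·2)=-215/326, b=Δ0−h0·(2M0+M1)/6=1245/163
seg 1: a=5, c=M1/2=-645/163, d=(M2−M1)/(6·1)=201/163, b=Δ1−h1·(2M1+M2)/6=-45/163
seg 2: a=2, c=M2/2=-42/163, d=(M3−M2)/(6·2)=491/1304, b=Δ2−h2·(2M2+M3)/6=-732/163
seg 3: a=-5, c=M3/2=1305/652, d=(M4−M3)/(6·3)=-145/652, b=Δ3−h3·(2M3+M4)/6=-327/326
t_q=5/2 → seg 1, τ=1/2; S=5+-45/163·τ+-645/163·τ²+201/163·τ³=5251/1304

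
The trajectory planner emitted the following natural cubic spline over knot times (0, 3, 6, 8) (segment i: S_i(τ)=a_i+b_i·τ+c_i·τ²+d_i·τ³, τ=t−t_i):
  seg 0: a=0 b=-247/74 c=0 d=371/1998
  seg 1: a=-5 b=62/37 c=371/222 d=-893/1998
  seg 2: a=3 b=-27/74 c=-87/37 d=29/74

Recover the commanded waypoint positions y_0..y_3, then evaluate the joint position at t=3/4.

y_0 = S_0(0) = a_0 = 0
y_1 = S_1(0) = a_1 = -5
y_2 = S_2(0) = a_2 = 3
y_3 = S_2(2) = -4
t_q=3/4 is in segment 0 (τ=3/4); S_0(τ)=-11485/4736

y_0=0 y_1=-5 y_2=3 y_3=-4
S(3/4) = -11485/4736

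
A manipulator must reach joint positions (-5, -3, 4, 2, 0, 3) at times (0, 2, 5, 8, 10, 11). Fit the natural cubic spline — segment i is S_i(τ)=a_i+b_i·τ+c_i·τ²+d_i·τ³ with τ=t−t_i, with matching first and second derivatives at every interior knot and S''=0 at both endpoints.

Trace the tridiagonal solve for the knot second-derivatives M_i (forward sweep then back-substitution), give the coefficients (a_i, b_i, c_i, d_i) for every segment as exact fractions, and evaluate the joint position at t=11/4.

  seg 0: a=-5 b=800/1419 c=0 d=619/5676
  seg 1: a=-3 b=2657/1419 c=619/946 d=-1421/8514
  seg 2: a=4 b=3667/2838 c=-401/473 d=553/8514
  seg 3: a=2 b=-2896/1419 c=-249/946 d=556/1419
  seg 4: a=0 b=2282/1419 c=1975/946 d=-1975/2838
S(11/4) = -78587/60544

Δ: Δ0=1, Δ1=7/3, Δ2=-2/3, Δ3=-1, Δ4=3
row 1: diag=10, rhs=8; c'=3/10, d'=4/5
row 2: denom=12−3·3/10=111/10; d'=(-18−3·4/5)/(111/10)=-68/37
row 3: denom=10−3·10/37=340/37; d'=(-2−3·-68/37)/(340/37)=13/34
row 4: denom=6−2·37/170=473/85; d'=(24−2·13/34)/(473/85)=1975/473
back: M4=1975/473
back: M3=13/34−37/170·1975/473=-249/473
back: M2=-68/37−10/37·-249/473=-802/473
back: M1=4/5−3/10·-802/473=619/473
M: M0=0, M1=619/473, M2=-802/473, M3=-249/473, M4=1975/473, M5=0
seg 0: a=-5, c=M0/2=0, d=(M1−M0)/(6·2)=619/5676, b=Δ0−h0·(2M0+M1)/6=800/1419
seg 1: a=-3, c=M1/2=619/946, d=(M2−M1)/(6·3)=-1421/8514, b=Δ1−h1·(2M1+M2)/6=2657/1419
seg 2: a=4, c=M2/2=-401/473, d=(M3−M2)/(6·3)=553/8514, b=Δ2−h2·(2M2+M3)/6=3667/2838
seg 3: a=2, c=M3/2=-249/946, d=(M4−M3)/(6·2)=556/1419, b=Δ3−h3·(2M3+M4)/6=-2896/1419
seg 4: a=0, c=M4/2=1975/946, d=(M5−M4)/(6·1)=-1975/2838, b=Δ4−h4·(2M4+M5)/6=2282/1419
t_q=11/4 → seg 1, τ=3/4; S=-3+2657/1419·τ+619/946·τ²+-1421/8514·τ³=-78587/60544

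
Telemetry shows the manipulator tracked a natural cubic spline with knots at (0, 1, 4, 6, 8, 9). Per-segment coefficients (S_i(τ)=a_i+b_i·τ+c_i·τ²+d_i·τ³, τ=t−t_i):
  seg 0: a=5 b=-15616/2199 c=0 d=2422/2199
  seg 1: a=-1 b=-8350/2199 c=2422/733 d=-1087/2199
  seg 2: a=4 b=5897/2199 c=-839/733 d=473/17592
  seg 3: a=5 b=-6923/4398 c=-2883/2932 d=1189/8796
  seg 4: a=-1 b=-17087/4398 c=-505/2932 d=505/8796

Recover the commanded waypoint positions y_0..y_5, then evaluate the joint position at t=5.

y_0 = S_0(0) = a_0 = 5
y_1 = S_1(0) = a_1 = -1
y_2 = S_2(0) = a_2 = 4
y_3 = S_3(0) = a_3 = 5
y_4 = S_4(0) = a_4 = -1
y_5 = S_4(1) = -5
t_q=5 is in segment 2 (τ=1); S_2(τ)=32627/5864

y_0=5 y_1=-1 y_2=4 y_3=5 y_4=-1 y_5=-5
S(5) = 32627/5864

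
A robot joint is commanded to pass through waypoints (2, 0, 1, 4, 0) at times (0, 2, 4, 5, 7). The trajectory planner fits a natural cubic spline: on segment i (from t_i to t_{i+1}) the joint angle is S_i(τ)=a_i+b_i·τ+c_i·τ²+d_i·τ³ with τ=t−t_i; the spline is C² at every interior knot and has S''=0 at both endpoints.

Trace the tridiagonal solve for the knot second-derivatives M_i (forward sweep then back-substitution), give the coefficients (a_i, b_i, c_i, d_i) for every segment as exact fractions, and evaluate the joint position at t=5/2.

  seg 0: a=2 b=-281/256 c=0 d=25/1024
  seg 1: a=0 b=-103/128 c=75/512 d=259/1024
  seg 2: a=1 b=721/256 c=213/128 d=-379/256
  seg 3: a=4 b=109/64 c=-711/256 d=237/512
S(5/2) = -2737/8192

Δ: Δ0=-1, Δ1=1/2, Δ2=3, Δ3=-2
row 1: diag=8, rhs=9; c'=1/4, d'=9/8
row 2: denom=6−2·1/4=11/2; d'=(15−2·9/8)/(11/2)=51/22
row 3: denom=6−1·2/11=64/11; d'=(-30−1·51/22)/(64/11)=-711/128
back: M3=-711/128
back: M2=51/22−2/11·-711/128=213/64
back: M1=9/8−1/4·213/64=75/256
M: M0=0, M1=75/256, M2=213/64, M3=-711/128, M4=0
seg 0: a=2, c=M0/2=0, d=(M1−M0)/(6·2)=25/1024, b=Δ0−h0·(2M0+M1)/6=-281/256
seg 1: a=0, c=M1/2=75/512, d=(M2−M1)/(6·2)=259/1024, b=Δ1−h1·(2M1+M2)/6=-103/128
seg 2: a=1, c=M2/2=213/128, d=(M3−M2)/(6·1)=-379/256, b=Δ2−h2·(2M2+M3)/6=721/256
seg 3: a=4, c=M3/2=-711/256, d=(M4−M3)/(6·2)=237/512, b=Δ3−h3·(2M3+M4)/6=109/64
t_q=5/2 → seg 1, τ=1/2; S=0+-103/128·τ+75/512·τ²+259/1024·τ³=-2737/8192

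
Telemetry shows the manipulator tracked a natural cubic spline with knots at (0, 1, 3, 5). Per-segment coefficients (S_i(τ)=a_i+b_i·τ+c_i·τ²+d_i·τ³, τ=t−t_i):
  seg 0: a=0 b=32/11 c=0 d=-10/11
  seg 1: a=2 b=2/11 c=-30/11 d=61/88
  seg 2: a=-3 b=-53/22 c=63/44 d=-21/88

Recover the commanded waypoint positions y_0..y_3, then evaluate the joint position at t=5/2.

y_0 = S_0(0) = a_0 = 0
y_1 = S_1(0) = a_1 = 2
y_2 = S_2(0) = a_2 = -3
y_3 = S_2(2) = -4
t_q=5/2 is in segment 1 (τ=3/2); S_1(τ)=-1073/704

y_0=0 y_1=2 y_2=-3 y_3=-4
S(5/2) = -1073/704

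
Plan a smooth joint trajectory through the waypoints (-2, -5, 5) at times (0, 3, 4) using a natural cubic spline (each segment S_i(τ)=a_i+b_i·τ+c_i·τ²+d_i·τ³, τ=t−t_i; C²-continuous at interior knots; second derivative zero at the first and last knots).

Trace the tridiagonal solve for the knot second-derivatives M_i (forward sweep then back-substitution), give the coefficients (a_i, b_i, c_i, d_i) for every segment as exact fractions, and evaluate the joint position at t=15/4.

Δ: Δ0=-1, Δ1=10
row 1: diag=8, rhs=66; c'=1/8, d'=33/4
back: M1=33/4
M: M0=0, M1=33/4, M2=0
seg 0: a=-2, c=M0/2=0, d=(M1−M0)/(6·3)=11/24, b=Δ0−h0·(2M0+M1)/6=-41/8
seg 1: a=-5, c=M1/2=33/8, d=(M2−M1)/(6·1)=-11/8, b=Δ1−h1·(2M1+M2)/6=29/4
t_q=15/4 → seg 1, τ=3/4; S=-5+29/4·τ+33/8·τ²+-11/8·τ³=1115/512

  seg 0: a=-2 b=-41/8 c=0 d=11/24
  seg 1: a=-5 b=29/4 c=33/8 d=-11/8
S(15/4) = 1115/512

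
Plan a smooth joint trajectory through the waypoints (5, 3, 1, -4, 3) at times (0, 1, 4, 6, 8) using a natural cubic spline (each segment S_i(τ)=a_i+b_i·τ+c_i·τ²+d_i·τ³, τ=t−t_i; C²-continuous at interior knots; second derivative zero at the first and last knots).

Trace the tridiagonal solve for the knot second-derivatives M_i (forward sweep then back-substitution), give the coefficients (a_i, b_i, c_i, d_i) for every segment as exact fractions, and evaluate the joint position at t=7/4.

Δ: Δ0=-2, Δ1=-2/3, Δ2=-5/2, Δ3=7/2
row 1: diag=8, rhs=8; c'=3/8, d'=1
row 2: denom=10−3·3/8=71/8; d'=(-11−3·1)/(71/8)=-112/71
row 3: denom=8−2·16/71=536/71; d'=(36−2·-112/71)/(536/71)=695/134
back: M3=695/134
back: M2=-112/71−16/71·695/134=-184/67
back: M1=1−3/8·-184/67=136/67
M: M0=0, M1=136/67, M2=-184/67, M3=695/134, M4=0
seg 0: a=5, c=M0/2=0, d=(M1−M0)/(6·1)=68/201, b=Δ0−h0·(2M0+M1)/6=-470/201
seg 1: a=3, c=M1/2=68/67, d=(M2−M1)/(6·3)=-160/603, b=Δ1−h1·(2M1+M2)/6=-266/201
seg 2: a=1, c=M2/2=-92/67, d=(M3−M2)/(6·2)=1063/1608, b=Δ2−h2·(2M2+M3)/6=-482/201
seg 3: a=-4, c=M3/2=695/268, d=(M4−M3)/(6·2)=-695/1608, b=Δ3−h3·(2M3+M4)/6=17/402
t_q=7/4 → seg 1, τ=3/4; S=3+-266/201·τ+68/67·τ²+-160/603·τ³=661/268

  seg 0: a=5 b=-470/201 c=0 d=68/201
  seg 1: a=3 b=-266/201 c=68/67 d=-160/603
  seg 2: a=1 b=-482/201 c=-92/67 d=1063/1608
  seg 3: a=-4 b=17/402 c=695/268 d=-695/1608
S(7/4) = 661/268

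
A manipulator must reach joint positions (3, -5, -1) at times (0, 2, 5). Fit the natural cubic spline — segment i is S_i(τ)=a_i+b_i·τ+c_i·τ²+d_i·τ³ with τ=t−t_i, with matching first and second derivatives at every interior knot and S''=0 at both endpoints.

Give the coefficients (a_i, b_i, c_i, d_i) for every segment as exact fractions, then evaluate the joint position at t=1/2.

Δ: Δ0=-4, Δ1=4/3
row 1: diag=10, rhs=32; c'=3/10, d'=16/5
back: M1=16/5
M: M0=0, M1=16/5, M2=0
seg 0: a=3, c=M0/2=0, d=(M1−M0)/(6·2)=4/15, b=Δ0−h0·(2M0+M1)/6=-76/15
seg 1: a=-5, c=M1/2=8/5, d=(M2−M1)/(6·3)=-8/45, b=Δ1−h1·(2M1+M2)/6=-28/15
t_q=1/2 → seg 0, τ=1/2; S=3+-76/15·τ+0·τ²+4/15·τ³=1/2

  seg 0: a=3 b=-76/15 c=0 d=4/15
  seg 1: a=-5 b=-28/15 c=8/5 d=-8/45
S(1/2) = 1/2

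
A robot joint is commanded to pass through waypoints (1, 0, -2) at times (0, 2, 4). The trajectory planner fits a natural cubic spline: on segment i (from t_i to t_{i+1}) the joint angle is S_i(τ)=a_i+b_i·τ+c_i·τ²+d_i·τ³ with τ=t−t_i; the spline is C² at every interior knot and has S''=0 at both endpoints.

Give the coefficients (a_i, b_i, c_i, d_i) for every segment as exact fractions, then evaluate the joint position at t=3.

Δ: Δ0=-1/2, Δ1=-1
row 1: diag=8, rhs=-3; c'=1/4, d'=-3/8
back: M1=-3/8
M: M0=0, M1=-3/8, M2=0
seg 0: a=1, c=M0/2=0, d=(M1−M0)/(6·2)=-1/32, b=Δ0−h0·(2M0+M1)/6=-3/8
seg 1: a=0, c=M1/2=-3/16, d=(M2−M1)/(6·2)=1/32, b=Δ1−h1·(2M1+M2)/6=-3/4
t_q=3 → seg 1, τ=1; S=0+-3/4·τ+-3/16·τ²+1/32·τ³=-29/32

  seg 0: a=1 b=-3/8 c=0 d=-1/32
  seg 1: a=0 b=-3/4 c=-3/16 d=1/32
S(3) = -29/32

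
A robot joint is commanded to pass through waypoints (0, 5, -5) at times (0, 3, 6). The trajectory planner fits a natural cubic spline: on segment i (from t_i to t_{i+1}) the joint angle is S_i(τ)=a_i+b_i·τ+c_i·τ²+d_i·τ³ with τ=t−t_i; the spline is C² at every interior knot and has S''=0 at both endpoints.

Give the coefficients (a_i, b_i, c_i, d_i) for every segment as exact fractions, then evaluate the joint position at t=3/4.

Δ: Δ0=5/3, Δ1=-10/3
row 1: diag=12, rhs=-30; c'=1/4, d'=-5/2
back: M1=-5/2
M: M0=0, M1=-5/2, M2=0
seg 0: a=0, c=M0/2=0, d=(M1−M0)/(6·3)=-5/36, b=Δ0−h0·(2M0+M1)/6=35/12
seg 1: a=5, c=M1/2=-5/4, d=(M2−M1)/(6·3)=5/36, b=Δ1−h1·(2M1+M2)/6=-5/6
t_q=3/4 → seg 0, τ=3/4; S=0+35/12·τ+0·τ²+-5/36·τ³=545/256

  seg 0: a=0 b=35/12 c=0 d=-5/36
  seg 1: a=5 b=-5/6 c=-5/4 d=5/36
S(3/4) = 545/256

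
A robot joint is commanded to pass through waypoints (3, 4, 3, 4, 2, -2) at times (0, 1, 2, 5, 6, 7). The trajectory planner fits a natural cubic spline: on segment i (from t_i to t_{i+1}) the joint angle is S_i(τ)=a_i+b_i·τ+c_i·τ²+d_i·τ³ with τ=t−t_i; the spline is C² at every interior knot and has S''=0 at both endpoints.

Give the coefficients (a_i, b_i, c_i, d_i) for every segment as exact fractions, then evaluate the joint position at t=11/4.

Δ: Δ0=1, Δ1=-1, Δ2=1/3, Δ3=-2, Δ4=-4
row 1: diag=4, rhs=-12; c'=1/4, d'=-3
row 2: denom=8−1·1/4=31/4; d'=(8−1·-3)/(31/4)=44/31
row 3: denom=8−3·12/31=212/31; d'=(-14−3·44/31)/(212/31)=-283/106
row 4: denom=4−1·31/212=817/212; d'=(-12−1·-283/106)/(817/212)=-46/19
back: M4=-46/19
back: M3=-283/106−31/212·-46/19=-44/19
back: M2=44/31−12/31·-44/19=44/19
back: M1=-3−1/4·44/19=-68/19
M: M0=0, M1=-68/19, M2=44/19, M3=-44/19, M4=-46/19, M5=0
seg 0: a=3, c=M0/2=0, d=(M1−M0)/(6·1)=-34/57, b=Δ0−h0·(2M0+M1)/6=91/57
seg 1: a=4, c=M1/2=-34/19, d=(M2−M1)/(6·1)=56/57, b=Δ1−h1·(2M1+M2)/6=-11/57
seg 2: a=3, c=M2/2=22/19, d=(M3−M2)/(6·3)=-44/171, b=Δ2−h2·(2M2+M3)/6=-47/57
seg 3: a=4, c=M3/2=-22/19, d=(M4−M3)/(6·1)=-1/57, b=Δ3−h3·(2M3+M4)/6=-47/57
seg 4: a=2, c=M4/2=-23/19, d=(M5−M4)/(6·1)=23/57, b=Δ4−h4·(2M4+M5)/6=-182/57
t_q=11/4 → seg 2, τ=3/4; S=3+-47/57·τ+22/19·τ²+-44/171·τ³=889/304

  seg 0: a=3 b=91/57 c=0 d=-34/57
  seg 1: a=4 b=-11/57 c=-34/19 d=56/57
  seg 2: a=3 b=-47/57 c=22/19 d=-44/171
  seg 3: a=4 b=-47/57 c=-22/19 d=-1/57
  seg 4: a=2 b=-182/57 c=-23/19 d=23/57
S(11/4) = 889/304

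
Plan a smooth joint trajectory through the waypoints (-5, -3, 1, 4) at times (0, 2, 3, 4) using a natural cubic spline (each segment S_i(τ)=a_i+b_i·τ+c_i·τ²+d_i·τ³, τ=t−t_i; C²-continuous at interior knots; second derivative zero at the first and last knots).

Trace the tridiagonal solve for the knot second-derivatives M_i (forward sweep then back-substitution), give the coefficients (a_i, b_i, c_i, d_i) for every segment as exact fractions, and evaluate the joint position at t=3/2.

Δ: Δ0=1, Δ1=4, Δ2=3
row 1: diag=6, rhs=18; c'=1/6, d'=3
row 2: denom=4−1·1/6=23/6; d'=(-6−1·3)/(23/6)=-54/23
back: M2=-54/23
back: M1=3−1/6·-54/23=78/23
M: M0=0, M1=78/23, M2=-54/23, M3=0
seg 0: a=-5, c=M0/2=0, d=(M1−M0)/(6·2)=13/46, b=Δ0−h0·(2M0+M1)/6=-3/23
seg 1: a=-3, c=M1/2=39/23, d=(M2−M1)/(6·1)=-22/23, b=Δ1−h1·(2M1+M2)/6=75/23
seg 2: a=1, c=M2/2=-27/23, d=(M3−M2)/(6·1)=9/23, b=Δ2−h2·(2M2+M3)/6=87/23
t_q=3/2 → seg 0, τ=3/2; S=-5+-3/23·τ+0·τ²+13/46·τ³=-1561/368

  seg 0: a=-5 b=-3/23 c=0 d=13/46
  seg 1: a=-3 b=75/23 c=39/23 d=-22/23
  seg 2: a=1 b=87/23 c=-27/23 d=9/23
S(3/2) = -1561/368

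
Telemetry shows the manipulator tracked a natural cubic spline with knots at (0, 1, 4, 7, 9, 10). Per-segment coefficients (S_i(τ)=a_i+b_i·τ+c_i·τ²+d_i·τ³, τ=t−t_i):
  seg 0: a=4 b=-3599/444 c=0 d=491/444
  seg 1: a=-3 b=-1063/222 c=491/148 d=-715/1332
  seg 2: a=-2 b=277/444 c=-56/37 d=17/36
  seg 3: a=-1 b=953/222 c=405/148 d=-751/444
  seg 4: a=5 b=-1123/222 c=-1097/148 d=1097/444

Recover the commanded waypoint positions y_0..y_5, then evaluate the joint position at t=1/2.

y_0 = S_0(0) = a_0 = 4
y_1 = S_1(0) = a_1 = -3
y_2 = S_2(0) = a_2 = -2
y_3 = S_3(0) = a_3 = -1
y_4 = S_4(0) = a_4 = 5
y_5 = S_4(1) = -5
t_q=1/2 is in segment 0 (τ=1/2); S_0(τ)=101/1184

y_0=4 y_1=-3 y_2=-2 y_3=-1 y_4=5 y_5=-5
S(1/2) = 101/1184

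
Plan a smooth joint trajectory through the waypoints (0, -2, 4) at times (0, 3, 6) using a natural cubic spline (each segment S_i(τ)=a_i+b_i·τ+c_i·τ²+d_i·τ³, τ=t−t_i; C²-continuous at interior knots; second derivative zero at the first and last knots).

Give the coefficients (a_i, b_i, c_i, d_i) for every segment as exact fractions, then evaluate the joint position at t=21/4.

Δ: Δ0=-2/3, Δ1=2
row 1: diag=12, rhs=16; c'=1/4, d'=4/3
back: M1=4/3
M: M0=0, M1=4/3, M2=0
seg 0: a=0, c=M0/2=0, d=(M1−M0)/(6·3)=2/27, b=Δ0−h0·(2M0+M1)/6=-4/3
seg 1: a=-2, c=M1/2=2/3, d=(M2−M1)/(6·3)=-2/27, b=Δ1−h1·(2M1+M2)/6=2/3
t_q=21/4 → seg 1, τ=9/4; S=-2+2/3·τ+2/3·τ²+-2/27·τ³=65/32

  seg 0: a=0 b=-4/3 c=0 d=2/27
  seg 1: a=-2 b=2/3 c=2/3 d=-2/27
S(21/4) = 65/32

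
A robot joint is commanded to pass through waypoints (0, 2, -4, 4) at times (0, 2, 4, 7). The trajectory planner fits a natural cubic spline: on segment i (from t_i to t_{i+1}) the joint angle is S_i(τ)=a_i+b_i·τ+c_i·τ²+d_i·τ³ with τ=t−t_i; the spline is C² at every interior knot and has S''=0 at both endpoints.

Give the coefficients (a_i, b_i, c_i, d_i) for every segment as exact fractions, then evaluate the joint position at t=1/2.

  seg 0: a=0 b=134/57 c=0 d=-77/228
  seg 1: a=2 b=-97/57 c=-77/38 d=157/228
  seg 2: a=-4 b=-88/57 c=40/19 d=-40/171
S(1/2) = 689/608

Δ: Δ0=1, Δ1=-3, Δ2=8/3
row 1: diag=8, rhs=-24; c'=1/4, d'=-3
row 2: denom=10−2·1/4=19/2; d'=(34−2·-3)/(19/2)=80/19
back: M2=80/19
back: M1=-3−1/4·80/19=-77/19
M: M0=0, M1=-77/19, M2=80/19, M3=0
seg 0: a=0, c=M0/2=0, d=(M1−M0)/(6·2)=-77/228, b=Δ0−h0·(2M0+M1)/6=134/57
seg 1: a=2, c=M1/2=-77/38, d=(M2−M1)/(6·2)=157/228, b=Δ1−h1·(2M1+M2)/6=-97/57
seg 2: a=-4, c=M2/2=40/19, d=(M3−M2)/(6·3)=-40/171, b=Δ2−h2·(2M2+M3)/6=-88/57
t_q=1/2 → seg 0, τ=1/2; S=0+134/57·τ+0·τ²+-77/228·τ³=689/608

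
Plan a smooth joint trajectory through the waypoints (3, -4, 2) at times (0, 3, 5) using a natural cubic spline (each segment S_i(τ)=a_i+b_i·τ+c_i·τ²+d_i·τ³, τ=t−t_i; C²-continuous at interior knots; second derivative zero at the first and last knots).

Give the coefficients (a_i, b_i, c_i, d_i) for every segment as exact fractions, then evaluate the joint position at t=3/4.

  seg 0: a=3 b=-59/15 c=0 d=8/45
  seg 1: a=-4 b=13/15 c=8/5 d=-4/15
S(3/4) = 1/8

Δ: Δ0=-7/3, Δ1=3
row 1: diag=10, rhs=32; c'=1/5, d'=16/5
back: M1=16/5
M: M0=0, M1=16/5, M2=0
seg 0: a=3, c=M0/2=0, d=(M1−M0)/(6·3)=8/45, b=Δ0−h0·(2M0+M1)/6=-59/15
seg 1: a=-4, c=M1/2=8/5, d=(M2−M1)/(6·2)=-4/15, b=Δ1−h1·(2M1+M2)/6=13/15
t_q=3/4 → seg 0, τ=3/4; S=3+-59/15·τ+0·τ²+8/45·τ³=1/8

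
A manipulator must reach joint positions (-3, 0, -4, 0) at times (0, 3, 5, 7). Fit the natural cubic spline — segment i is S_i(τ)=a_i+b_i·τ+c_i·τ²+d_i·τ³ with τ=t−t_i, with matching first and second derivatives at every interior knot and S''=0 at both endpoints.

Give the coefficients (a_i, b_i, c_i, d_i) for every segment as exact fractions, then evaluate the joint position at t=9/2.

  seg 0: a=-3 b=43/19 c=0 d=-8/57
  seg 1: a=0 b=-29/19 c=-24/19 d=39/76
  seg 2: a=-4 b=-8/19 c=69/38 d=-23/76
S(9/2) = -2067/608

Δ: Δ0=1, Δ1=-2, Δ2=2
row 1: diag=10, rhs=-18; c'=1/5, d'=-9/5
row 2: denom=8−2·1/5=38/5; d'=(24−2·-9/5)/(38/5)=69/19
back: M2=69/19
back: M1=-9/5−1/5·69/19=-48/19
M: M0=0, M1=-48/19, M2=69/19, M3=0
seg 0: a=-3, c=M0/2=0, d=(M1−M0)/(6·3)=-8/57, b=Δ0−h0·(2M0+M1)/6=43/19
seg 1: a=0, c=M1/2=-24/19, d=(M2−M1)/(6·2)=39/76, b=Δ1−h1·(2M1+M2)/6=-29/19
seg 2: a=-4, c=M2/2=69/38, d=(M3−M2)/(6·2)=-23/76, b=Δ2−h2·(2M2+M3)/6=-8/19
t_q=9/2 → seg 1, τ=3/2; S=0+-29/19·τ+-24/19·τ²+39/76·τ³=-2067/608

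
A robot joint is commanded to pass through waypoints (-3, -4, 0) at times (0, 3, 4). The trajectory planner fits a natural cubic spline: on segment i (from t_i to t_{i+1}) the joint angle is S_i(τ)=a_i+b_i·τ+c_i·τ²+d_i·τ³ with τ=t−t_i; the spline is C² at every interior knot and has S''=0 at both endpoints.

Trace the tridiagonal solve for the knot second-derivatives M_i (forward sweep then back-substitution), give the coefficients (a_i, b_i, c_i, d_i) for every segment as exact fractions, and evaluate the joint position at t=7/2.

Δ: Δ0=-1/3, Δ1=4
row 1: diag=8, rhs=26; c'=1/8, d'=13/4
back: M1=13/4
M: M0=0, M1=13/4, M2=0
seg 0: a=-3, c=M0/2=0, d=(M1−M0)/(6·3)=13/72, b=Δ0−h0·(2M0+M1)/6=-47/24
seg 1: a=-4, c=M1/2=13/8, d=(M2−M1)/(6·1)=-13/24, b=Δ1−h1·(2M1+M2)/6=35/12
t_q=7/2 → seg 1, τ=1/2; S=-4+35/12·τ+13/8·τ²+-13/24·τ³=-141/64

  seg 0: a=-3 b=-47/24 c=0 d=13/72
  seg 1: a=-4 b=35/12 c=13/8 d=-13/24
S(7/2) = -141/64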